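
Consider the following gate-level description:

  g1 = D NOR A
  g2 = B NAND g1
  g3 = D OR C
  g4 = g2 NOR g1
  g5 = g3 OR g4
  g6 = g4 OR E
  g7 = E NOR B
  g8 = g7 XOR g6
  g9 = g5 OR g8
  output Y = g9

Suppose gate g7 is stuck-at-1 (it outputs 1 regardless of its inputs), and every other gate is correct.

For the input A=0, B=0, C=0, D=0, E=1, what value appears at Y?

0

Propagate with g7 forced: g1=1, g2=1, g3=0, g4=0, g5=0, g6=1, g7=1 [stuck-at-1], g8=0, g9=0.
So Y = 0. (Without the fault it would be 1.)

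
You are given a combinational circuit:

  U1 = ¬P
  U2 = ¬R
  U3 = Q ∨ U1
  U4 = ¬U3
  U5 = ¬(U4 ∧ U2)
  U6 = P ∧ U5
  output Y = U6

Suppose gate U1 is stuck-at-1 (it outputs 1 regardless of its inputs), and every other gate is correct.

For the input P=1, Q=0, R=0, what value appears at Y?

Propagate with U1 forced: U1=1 [stuck-at-1], U2=1, U3=1, U4=0, U5=1, U6=1.
So Y = 1. (Without the fault it would be 0.)

1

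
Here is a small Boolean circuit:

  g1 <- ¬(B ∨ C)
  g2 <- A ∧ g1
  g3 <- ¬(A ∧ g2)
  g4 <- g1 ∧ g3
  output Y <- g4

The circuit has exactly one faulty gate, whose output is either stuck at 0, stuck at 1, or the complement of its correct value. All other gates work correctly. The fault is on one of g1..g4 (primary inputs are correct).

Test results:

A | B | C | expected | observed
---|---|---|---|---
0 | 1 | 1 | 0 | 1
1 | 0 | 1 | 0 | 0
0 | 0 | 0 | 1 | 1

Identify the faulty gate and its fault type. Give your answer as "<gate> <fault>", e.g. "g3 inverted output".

Fault-free values for test 1 (A=0, B=1, C=1): g1=0, g2=0, g3=1, g4=0, giving Y=0. Observed 1.
Test 1: faults giving observed 1 are {g1 stuck-at-1, g1 inverted output, g4 stuck-at-1, g4 inverted output}.
Test 2 (A=1, B=0, C=1): fault-free g1=0, g2=0, g3=1, g4=0 → 0; observed 0. Eliminates g4 stuck-at-1, g4 inverted output.
Test 3 (A=0, B=0, C=0): fault-free g1=1, g2=0, g3=1, g4=1 → 1; observed 1. Eliminates g1 inverted output.
Only g1 stuck-at-1 is consistent with every test.

g1 stuck-at-1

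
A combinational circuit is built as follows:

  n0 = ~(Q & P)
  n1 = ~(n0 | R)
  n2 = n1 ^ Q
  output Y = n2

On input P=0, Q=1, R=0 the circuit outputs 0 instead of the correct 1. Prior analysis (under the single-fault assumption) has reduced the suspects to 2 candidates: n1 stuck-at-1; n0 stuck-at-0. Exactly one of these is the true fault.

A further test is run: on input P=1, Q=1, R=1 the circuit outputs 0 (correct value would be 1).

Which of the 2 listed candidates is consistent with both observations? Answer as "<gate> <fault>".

Evaluate each candidate on input P=1, Q=1, R=1:
  n1 stuck-at-1: n0=0, n1=1 [stuck-at-1], n2=0 → 0 — matches
  n0 stuck-at-0: n0=0 [stuck-at-0], n1=0, n2=1 → 1 — eliminated
Only n1 stuck-at-1 reproduces the observed 0.

n1 stuck-at-1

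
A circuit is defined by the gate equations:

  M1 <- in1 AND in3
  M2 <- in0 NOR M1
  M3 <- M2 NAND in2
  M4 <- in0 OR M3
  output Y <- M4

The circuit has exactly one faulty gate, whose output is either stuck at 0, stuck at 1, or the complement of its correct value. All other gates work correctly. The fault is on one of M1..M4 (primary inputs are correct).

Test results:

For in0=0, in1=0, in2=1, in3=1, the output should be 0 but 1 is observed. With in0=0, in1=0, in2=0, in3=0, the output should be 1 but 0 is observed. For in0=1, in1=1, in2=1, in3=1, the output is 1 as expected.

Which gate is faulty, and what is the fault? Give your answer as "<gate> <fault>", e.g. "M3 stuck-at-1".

M3 inverted output

Fault-free values for test 1 (in0=0, in1=0, in2=1, in3=1): M1=0, M2=1, M3=0, M4=0, giving Y=0. Observed 1.
Test 1: faults giving observed 1 are {M1 stuck-at-1, M1 inverted output, M2 stuck-at-0, M2 inverted output, M3 stuck-at-1, M3 inverted output, M4 stuck-at-1, M4 inverted output}.
Test 2 (in0=0, in1=0, in2=0, in3=0): fault-free M1=0, M2=1, M3=1, M4=1 → 1; observed 0. Eliminates M1 stuck-at-1, M1 inverted output, M2 stuck-at-0, M2 inverted output, M3 stuck-at-1, M4 stuck-at-1.
Test 3 (in0=1, in1=1, in2=1, in3=1): fault-free M1=1, M2=0, M3=1, M4=1 → 1; observed 1. Eliminates M4 inverted output.
Only M3 inverted output is consistent with every test.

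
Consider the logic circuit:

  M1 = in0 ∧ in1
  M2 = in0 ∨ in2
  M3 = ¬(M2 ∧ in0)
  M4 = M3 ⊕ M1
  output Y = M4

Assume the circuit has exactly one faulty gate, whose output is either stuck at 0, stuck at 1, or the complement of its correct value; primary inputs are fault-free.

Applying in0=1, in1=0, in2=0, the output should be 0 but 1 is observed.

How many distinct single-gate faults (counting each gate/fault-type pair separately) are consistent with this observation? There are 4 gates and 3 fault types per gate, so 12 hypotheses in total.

8

Fault-free: M1=0, M2=1, M3=0, M4=0 → 0. Observed 1.
  M1 stuck-at-0: output 0 ✗
  M1 stuck-at-1: output 1 ✓
  M1 inverted output: output 1 ✓
  M2 stuck-at-0: output 1 ✓
  M2 stuck-at-1: output 0 ✗
  M2 inverted output: output 1 ✓
  M3 stuck-at-0: output 0 ✗
  M3 stuck-at-1: output 1 ✓
  M3 inverted output: output 1 ✓
  M4 stuck-at-0: output 0 ✗
  M4 stuck-at-1: output 1 ✓
  M4 inverted output: output 1 ✓
Consistent faults: {M1 stuck-at-1, M1 inverted output, M2 stuck-at-0, M2 inverted output, M3 stuck-at-1, M3 inverted output, M4 stuck-at-1, M4 inverted output} — 8 in all.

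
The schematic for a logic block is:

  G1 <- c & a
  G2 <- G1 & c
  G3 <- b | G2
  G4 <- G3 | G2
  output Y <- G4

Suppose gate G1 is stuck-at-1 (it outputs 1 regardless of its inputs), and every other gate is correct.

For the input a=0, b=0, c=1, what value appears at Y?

1

Propagate with G1 forced: G1=1 [stuck-at-1], G2=1, G3=1, G4=1.
So Y = 1. (Without the fault it would be 0.)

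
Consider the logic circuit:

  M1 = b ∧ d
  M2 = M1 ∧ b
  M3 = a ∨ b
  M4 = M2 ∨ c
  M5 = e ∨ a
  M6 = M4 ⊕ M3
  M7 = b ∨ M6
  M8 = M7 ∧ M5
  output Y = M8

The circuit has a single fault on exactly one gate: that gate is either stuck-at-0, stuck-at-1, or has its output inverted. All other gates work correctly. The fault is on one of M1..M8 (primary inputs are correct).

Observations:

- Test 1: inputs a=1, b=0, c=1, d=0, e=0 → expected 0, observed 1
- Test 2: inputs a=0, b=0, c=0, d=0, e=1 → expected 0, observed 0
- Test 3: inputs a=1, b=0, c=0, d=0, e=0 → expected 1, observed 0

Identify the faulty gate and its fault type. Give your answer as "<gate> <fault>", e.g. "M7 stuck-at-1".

M3 stuck-at-0

Fault-free values for test 1 (a=1, b=0, c=1, d=0, e=0): M1=0, M2=0, M3=1, M4=1, M5=1, M6=0, M7=0, M8=0, giving Y=0. Observed 1.
Test 1: faults giving observed 1 are {M3 stuck-at-0, M3 inverted output, M4 stuck-at-0, M4 inverted output, M6 stuck-at-1, M6 inverted output, M7 stuck-at-1, M7 inverted output, M8 stuck-at-1, M8 inverted output}.
Test 2 (a=0, b=0, c=0, d=0, e=1): fault-free M1=0, M2=0, M3=0, M4=0, M5=1, M6=0, M7=0, M8=0 → 0; observed 0. Eliminates M3 inverted output, M4 inverted output, M6 stuck-at-1, M6 inverted output, M7 stuck-at-1, M7 inverted output, M8 stuck-at-1, M8 inverted output.
Test 3 (a=1, b=0, c=0, d=0, e=0): fault-free M1=0, M2=0, M3=1, M4=0, M5=1, M6=1, M7=1, M8=1 → 1; observed 0. Eliminates M4 stuck-at-0.
Only M3 stuck-at-0 is consistent with every test.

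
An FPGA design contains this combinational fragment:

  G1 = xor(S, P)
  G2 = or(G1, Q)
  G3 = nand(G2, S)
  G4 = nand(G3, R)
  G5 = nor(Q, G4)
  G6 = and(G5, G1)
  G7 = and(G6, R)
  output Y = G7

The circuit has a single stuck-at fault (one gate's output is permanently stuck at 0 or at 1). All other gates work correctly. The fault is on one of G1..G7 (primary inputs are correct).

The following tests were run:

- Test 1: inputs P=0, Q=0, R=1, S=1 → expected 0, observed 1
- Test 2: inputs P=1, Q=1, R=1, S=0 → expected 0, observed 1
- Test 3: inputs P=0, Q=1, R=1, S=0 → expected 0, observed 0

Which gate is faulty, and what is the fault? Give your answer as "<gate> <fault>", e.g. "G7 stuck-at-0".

Fault-free values for test 1 (P=0, Q=0, R=1, S=1): G1=1, G2=1, G3=0, G4=1, G5=0, G6=0, G7=0, giving Y=0. Observed 1.
Test 1: faults giving observed 1 are {G2 stuck-at-0, G3 stuck-at-1, G4 stuck-at-0, G5 stuck-at-1, G6 stuck-at-1, G7 stuck-at-1}.
Test 2 (P=1, Q=1, R=1, S=0): fault-free G1=1, G2=1, G3=1, G4=0, G5=0, G6=0, G7=0 → 0; observed 1. Eliminates G2 stuck-at-0, G3 stuck-at-1, G4 stuck-at-0.
Test 3 (P=0, Q=1, R=1, S=0): fault-free G1=0, G2=1, G3=1, G4=0, G5=0, G6=0, G7=0 → 0; observed 0. Eliminates G6 stuck-at-1, G7 stuck-at-1.
Only G5 stuck-at-1 is consistent with every test.

G5 stuck-at-1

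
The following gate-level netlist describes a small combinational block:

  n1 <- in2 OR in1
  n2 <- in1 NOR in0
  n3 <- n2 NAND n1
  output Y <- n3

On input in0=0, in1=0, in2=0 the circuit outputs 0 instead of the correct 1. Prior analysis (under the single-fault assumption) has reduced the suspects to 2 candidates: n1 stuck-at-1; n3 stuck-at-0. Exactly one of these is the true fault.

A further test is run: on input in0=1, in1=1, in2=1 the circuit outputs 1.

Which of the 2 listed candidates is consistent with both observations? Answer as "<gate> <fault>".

Evaluate each candidate on input in0=1, in1=1, in2=1:
  n1 stuck-at-1: n1=1 [stuck-at-1], n2=0, n3=1 → 1 — matches
  n3 stuck-at-0: n1=1, n2=0, n3=0 [stuck-at-0] → 0 — eliminated
Only n1 stuck-at-1 reproduces the observed 1.

n1 stuck-at-1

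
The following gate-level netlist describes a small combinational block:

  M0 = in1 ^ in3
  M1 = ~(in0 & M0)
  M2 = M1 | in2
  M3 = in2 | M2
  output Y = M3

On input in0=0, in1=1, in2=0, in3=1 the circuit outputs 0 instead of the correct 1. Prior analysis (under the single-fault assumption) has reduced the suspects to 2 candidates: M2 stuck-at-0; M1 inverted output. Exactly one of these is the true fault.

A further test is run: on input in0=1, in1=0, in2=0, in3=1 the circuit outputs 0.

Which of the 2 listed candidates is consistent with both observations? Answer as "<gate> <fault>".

M2 stuck-at-0

Evaluate each candidate on input in0=1, in1=0, in2=0, in3=1:
  M2 stuck-at-0: M0=1, M1=0, M2=0 [stuck-at-0], M3=0 → 0 — matches
  M1 inverted output: M0=1, M1=1 [inverted output], M2=1, M3=1 → 1 — eliminated
Only M2 stuck-at-0 reproduces the observed 0.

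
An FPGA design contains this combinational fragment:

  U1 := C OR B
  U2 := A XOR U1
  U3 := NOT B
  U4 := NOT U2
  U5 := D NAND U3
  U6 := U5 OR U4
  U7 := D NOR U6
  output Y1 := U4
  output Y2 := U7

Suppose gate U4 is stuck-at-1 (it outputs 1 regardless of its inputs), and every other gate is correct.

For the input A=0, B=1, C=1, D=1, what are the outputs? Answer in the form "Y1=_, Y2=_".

Y1=1, Y2=0

Propagate with U4 forced: U1=1, U2=1, U3=0, U4=1 [stuck-at-1], U5=1, U6=1, U7=0.
So the outputs are Y1=1, Y2=0. (Without the fault they would be Y1=0, Y2=0.)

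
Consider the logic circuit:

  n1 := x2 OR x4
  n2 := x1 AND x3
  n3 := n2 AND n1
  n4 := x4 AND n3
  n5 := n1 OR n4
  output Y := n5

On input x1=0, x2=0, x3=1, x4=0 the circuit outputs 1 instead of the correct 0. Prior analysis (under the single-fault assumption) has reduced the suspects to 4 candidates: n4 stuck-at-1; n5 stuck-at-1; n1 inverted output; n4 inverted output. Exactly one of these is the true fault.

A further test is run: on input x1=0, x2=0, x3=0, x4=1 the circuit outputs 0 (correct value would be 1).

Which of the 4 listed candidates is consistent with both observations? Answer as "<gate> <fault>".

n1 inverted output

Evaluate each candidate on input x1=0, x2=0, x3=0, x4=1:
  n4 stuck-at-1: n1=1, n2=0, n3=0, n4=1 [stuck-at-1], n5=1 → 1 — eliminated
  n5 stuck-at-1: n1=1, n2=0, n3=0, n4=0, n5=1 [stuck-at-1] → 1 — eliminated
  n1 inverted output: n1=0 [inverted output], n2=0, n3=0, n4=0, n5=0 → 0 — matches
  n4 inverted output: n1=1, n2=0, n3=0, n4=1 [inverted output], n5=1 → 1 — eliminated
Only n1 inverted output reproduces the observed 0.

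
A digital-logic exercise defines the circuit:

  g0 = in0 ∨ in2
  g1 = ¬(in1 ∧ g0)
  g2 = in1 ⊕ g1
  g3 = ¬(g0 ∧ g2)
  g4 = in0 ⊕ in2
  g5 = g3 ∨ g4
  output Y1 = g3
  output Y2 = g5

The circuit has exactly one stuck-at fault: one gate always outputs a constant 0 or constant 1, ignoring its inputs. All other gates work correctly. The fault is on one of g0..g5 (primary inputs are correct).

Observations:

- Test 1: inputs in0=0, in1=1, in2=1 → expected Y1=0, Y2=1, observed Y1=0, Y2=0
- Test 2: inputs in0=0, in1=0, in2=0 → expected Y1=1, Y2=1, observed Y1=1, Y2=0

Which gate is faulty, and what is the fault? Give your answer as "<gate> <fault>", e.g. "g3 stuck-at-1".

g5 stuck-at-0

Fault-free values for test 1 (in0=0, in1=1, in2=1): g0=1, g1=0, g2=1, g3=0, g4=1, g5=1, giving Y1=0, Y2=1. Observed Y1=0, Y2=0.
Test 1: faults giving observed Y1=0, Y2=0 are {g4 stuck-at-0, g5 stuck-at-0}.
Test 2 (in0=0, in1=0, in2=0): fault-free g0=0, g1=1, g2=1, g3=1, g4=0, g5=1 → Y1=1, Y2=1; observed Y1=1, Y2=0. Eliminates g4 stuck-at-0.
Only g5 stuck-at-0 is consistent with every test.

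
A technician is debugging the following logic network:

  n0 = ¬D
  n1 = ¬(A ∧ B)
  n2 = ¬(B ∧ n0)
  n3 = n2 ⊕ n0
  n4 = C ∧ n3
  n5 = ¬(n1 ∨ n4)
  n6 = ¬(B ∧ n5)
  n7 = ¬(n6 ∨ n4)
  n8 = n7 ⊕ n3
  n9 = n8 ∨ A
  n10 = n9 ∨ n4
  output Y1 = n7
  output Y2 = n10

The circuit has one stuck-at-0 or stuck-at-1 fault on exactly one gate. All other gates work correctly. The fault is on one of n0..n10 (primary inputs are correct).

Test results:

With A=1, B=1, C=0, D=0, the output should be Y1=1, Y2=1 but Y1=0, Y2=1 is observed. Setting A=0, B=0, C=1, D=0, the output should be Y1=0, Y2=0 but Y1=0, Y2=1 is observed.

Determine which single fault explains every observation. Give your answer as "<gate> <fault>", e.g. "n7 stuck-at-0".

Fault-free values for test 1 (A=1, B=1, C=0, D=0): n0=1, n1=0, n2=0, n3=1, n4=0, n5=1, n6=0, n7=1, n8=0, n9=1, n10=1, giving Y1=1, Y2=1. Observed Y1=0, Y2=1.
Test 1: faults giving observed Y1=0, Y2=1 are {n1 stuck-at-1, n4 stuck-at-1, n5 stuck-at-0, n6 stuck-at-1, n7 stuck-at-0}.
Test 2 (A=0, B=0, C=1, D=0): fault-free n0=1, n1=1, n2=1, n3=0, n4=0, n5=0, n6=1, n7=0, n8=0, n9=0, n10=0 → Y1=0, Y2=0; observed Y1=0, Y2=1. Eliminates n1 stuck-at-1, n5 stuck-at-0, n6 stuck-at-1, n7 stuck-at-0.
Only n4 stuck-at-1 is consistent with every test.

n4 stuck-at-1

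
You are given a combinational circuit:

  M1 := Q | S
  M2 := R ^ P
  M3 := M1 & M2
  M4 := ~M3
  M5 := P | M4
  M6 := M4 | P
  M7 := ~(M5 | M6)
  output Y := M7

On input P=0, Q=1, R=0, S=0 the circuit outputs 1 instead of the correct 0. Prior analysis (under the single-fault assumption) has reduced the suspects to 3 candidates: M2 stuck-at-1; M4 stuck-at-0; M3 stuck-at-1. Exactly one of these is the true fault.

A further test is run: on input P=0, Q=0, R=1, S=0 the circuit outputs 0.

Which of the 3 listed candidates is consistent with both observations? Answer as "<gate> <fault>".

Evaluate each candidate on input P=0, Q=0, R=1, S=0:
  M2 stuck-at-1: M1=0, M2=1 [stuck-at-1], M3=0, M4=1, M5=1, M6=1, M7=0 → 0 — matches
  M4 stuck-at-0: M1=0, M2=1, M3=0, M4=0 [stuck-at-0], M5=0, M6=0, M7=1 → 1 — eliminated
  M3 stuck-at-1: M1=0, M2=1, M3=1 [stuck-at-1], M4=0, M5=0, M6=0, M7=1 → 1 — eliminated
Only M2 stuck-at-1 reproduces the observed 0.

M2 stuck-at-1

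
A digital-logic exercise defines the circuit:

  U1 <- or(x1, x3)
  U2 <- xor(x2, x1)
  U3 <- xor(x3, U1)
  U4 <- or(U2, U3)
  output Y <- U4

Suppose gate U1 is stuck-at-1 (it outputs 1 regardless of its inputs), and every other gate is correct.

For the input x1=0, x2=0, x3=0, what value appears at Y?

1

Propagate with U1 forced: U1=1 [stuck-at-1], U2=0, U3=1, U4=1.
So Y = 1. (Without the fault it would be 0.)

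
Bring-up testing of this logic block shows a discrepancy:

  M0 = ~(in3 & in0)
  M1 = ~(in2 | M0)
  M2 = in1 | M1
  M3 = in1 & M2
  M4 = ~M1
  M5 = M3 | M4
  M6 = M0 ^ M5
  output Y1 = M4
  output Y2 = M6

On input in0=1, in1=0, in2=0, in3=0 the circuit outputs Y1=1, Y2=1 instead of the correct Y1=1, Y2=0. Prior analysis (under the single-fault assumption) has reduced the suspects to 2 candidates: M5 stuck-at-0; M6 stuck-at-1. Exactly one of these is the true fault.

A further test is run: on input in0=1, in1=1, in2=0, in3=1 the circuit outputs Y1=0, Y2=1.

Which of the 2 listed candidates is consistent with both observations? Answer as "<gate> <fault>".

M6 stuck-at-1

Evaluate each candidate on input in0=1, in1=1, in2=0, in3=1:
  M5 stuck-at-0: M0=0, M1=1, M2=1, M3=1, M4=0, M5=0 [stuck-at-0], M6=0 → Y1=0, Y2=0 — eliminated
  M6 stuck-at-1: M0=0, M1=1, M2=1, M3=1, M4=0, M5=1, M6=1 [stuck-at-1] → Y1=0, Y2=1 — matches
Only M6 stuck-at-1 reproduces the observed Y1=0, Y2=1.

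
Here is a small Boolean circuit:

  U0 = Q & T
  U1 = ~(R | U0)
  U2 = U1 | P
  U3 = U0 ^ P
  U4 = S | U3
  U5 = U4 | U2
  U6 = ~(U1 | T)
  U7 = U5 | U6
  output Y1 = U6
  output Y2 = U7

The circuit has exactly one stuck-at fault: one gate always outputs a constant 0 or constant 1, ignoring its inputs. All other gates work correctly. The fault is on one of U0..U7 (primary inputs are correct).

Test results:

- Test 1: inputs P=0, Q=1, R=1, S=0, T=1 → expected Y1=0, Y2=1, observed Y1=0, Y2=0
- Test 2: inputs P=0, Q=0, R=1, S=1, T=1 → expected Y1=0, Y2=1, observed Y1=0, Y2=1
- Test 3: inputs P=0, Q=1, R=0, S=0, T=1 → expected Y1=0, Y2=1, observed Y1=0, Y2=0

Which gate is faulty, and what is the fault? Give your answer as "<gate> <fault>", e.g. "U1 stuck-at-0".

U3 stuck-at-0

Fault-free values for test 1 (P=0, Q=1, R=1, S=0, T=1): U0=1, U1=0, U2=0, U3=1, U4=1, U5=1, U6=0, U7=1, giving Y1=0, Y2=1. Observed Y1=0, Y2=0.
Test 1: faults giving observed Y1=0, Y2=0 are {U0 stuck-at-0, U3 stuck-at-0, U4 stuck-at-0, U5 stuck-at-0, U7 stuck-at-0}.
Test 2 (P=0, Q=0, R=1, S=1, T=1): fault-free U0=0, U1=0, U2=0, U3=0, U4=1, U5=1, U6=0, U7=1 → Y1=0, Y2=1; observed Y1=0, Y2=1. Eliminates U4 stuck-at-0, U5 stuck-at-0, U7 stuck-at-0.
Test 3 (P=0, Q=1, R=0, S=0, T=1): fault-free U0=1, U1=0, U2=0, U3=1, U4=1, U5=1, U6=0, U7=1 → Y1=0, Y2=1; observed Y1=0, Y2=0. Eliminates U0 stuck-at-0.
Only U3 stuck-at-0 is consistent with every test.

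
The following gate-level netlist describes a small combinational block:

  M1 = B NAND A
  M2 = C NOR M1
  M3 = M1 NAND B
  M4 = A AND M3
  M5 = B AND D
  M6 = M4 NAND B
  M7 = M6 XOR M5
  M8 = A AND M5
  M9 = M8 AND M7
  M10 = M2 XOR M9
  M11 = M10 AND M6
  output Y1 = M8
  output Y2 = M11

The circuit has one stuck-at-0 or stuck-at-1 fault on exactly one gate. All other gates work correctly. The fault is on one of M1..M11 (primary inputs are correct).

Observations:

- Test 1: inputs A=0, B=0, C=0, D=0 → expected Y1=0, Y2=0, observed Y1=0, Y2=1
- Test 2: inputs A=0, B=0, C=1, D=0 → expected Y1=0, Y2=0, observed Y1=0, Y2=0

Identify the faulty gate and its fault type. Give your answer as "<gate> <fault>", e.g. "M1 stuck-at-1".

M1 stuck-at-0

Fault-free values for test 1 (A=0, B=0, C=0, D=0): M1=1, M2=0, M3=1, M4=0, M5=0, M6=1, M7=1, M8=0, M9=0, M10=0, M11=0, giving Y1=0, Y2=0. Observed Y1=0, Y2=1.
Test 1: faults giving observed Y1=0, Y2=1 are {M1 stuck-at-0, M2 stuck-at-1, M9 stuck-at-1, M10 stuck-at-1, M11 stuck-at-1}.
Test 2 (A=0, B=0, C=1, D=0): fault-free M1=1, M2=0, M3=1, M4=0, M5=0, M6=1, M7=1, M8=0, M9=0, M10=0, M11=0 → Y1=0, Y2=0; observed Y1=0, Y2=0. Eliminates M2 stuck-at-1, M9 stuck-at-1, M10 stuck-at-1, M11 stuck-at-1.
Only M1 stuck-at-0 is consistent with every test.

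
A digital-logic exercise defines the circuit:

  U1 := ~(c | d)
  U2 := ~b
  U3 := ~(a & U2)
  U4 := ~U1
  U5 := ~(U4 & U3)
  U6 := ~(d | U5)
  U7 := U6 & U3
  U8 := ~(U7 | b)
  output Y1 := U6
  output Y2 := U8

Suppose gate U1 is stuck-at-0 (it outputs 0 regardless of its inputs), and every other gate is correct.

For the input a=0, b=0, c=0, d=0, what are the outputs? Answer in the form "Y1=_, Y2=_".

Y1=1, Y2=0

Propagate with U1 forced: U1=0 [stuck-at-0], U2=1, U3=1, U4=1, U5=0, U6=1, U7=1, U8=0.
So the outputs are Y1=1, Y2=0. (Without the fault they would be Y1=0, Y2=1.)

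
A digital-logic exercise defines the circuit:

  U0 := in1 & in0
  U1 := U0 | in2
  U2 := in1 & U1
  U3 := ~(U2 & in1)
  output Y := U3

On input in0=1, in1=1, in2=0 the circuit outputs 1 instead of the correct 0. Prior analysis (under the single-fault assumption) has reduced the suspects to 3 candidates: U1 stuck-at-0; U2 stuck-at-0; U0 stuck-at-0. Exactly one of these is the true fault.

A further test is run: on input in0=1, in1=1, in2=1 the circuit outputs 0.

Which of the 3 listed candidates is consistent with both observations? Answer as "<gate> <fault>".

Evaluate each candidate on input in0=1, in1=1, in2=1:
  U1 stuck-at-0: U0=1, U1=0 [stuck-at-0], U2=0, U3=1 → 1 — eliminated
  U2 stuck-at-0: U0=1, U1=1, U2=0 [stuck-at-0], U3=1 → 1 — eliminated
  U0 stuck-at-0: U0=0 [stuck-at-0], U1=1, U2=1, U3=0 → 0 — matches
Only U0 stuck-at-0 reproduces the observed 0.

U0 stuck-at-0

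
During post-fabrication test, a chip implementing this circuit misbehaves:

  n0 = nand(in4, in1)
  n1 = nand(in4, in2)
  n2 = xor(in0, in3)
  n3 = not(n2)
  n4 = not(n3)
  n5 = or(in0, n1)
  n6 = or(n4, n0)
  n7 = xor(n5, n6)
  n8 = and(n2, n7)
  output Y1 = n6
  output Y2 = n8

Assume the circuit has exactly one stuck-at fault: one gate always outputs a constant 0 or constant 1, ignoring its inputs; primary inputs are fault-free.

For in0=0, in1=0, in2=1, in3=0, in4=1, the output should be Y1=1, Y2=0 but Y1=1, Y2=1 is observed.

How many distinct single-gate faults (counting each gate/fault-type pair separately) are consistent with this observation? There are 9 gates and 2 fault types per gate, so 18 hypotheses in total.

Fault-free: n0=1, n1=0, n2=0, n3=1, n4=0, n5=0, n6=1, n7=1, n8=0 → Y1=1, Y2=0. Observed Y1=1, Y2=1.
  n0: none of the 2 fault types match ✗
  n1: none of the 2 fault types match ✗
  n2: stuck-at-1 ✓; others ✗
  n3: none of the 2 fault types match ✗
  n4: none of the 2 fault types match ✗
  n5: none of the 2 fault types match ✗
  n6: none of the 2 fault types match ✗
  n7: none of the 2 fault types match ✗
  n8: stuck-at-1 ✓; others ✗
Consistent faults: {n2 stuck-at-1, n8 stuck-at-1} — 2 in all.

2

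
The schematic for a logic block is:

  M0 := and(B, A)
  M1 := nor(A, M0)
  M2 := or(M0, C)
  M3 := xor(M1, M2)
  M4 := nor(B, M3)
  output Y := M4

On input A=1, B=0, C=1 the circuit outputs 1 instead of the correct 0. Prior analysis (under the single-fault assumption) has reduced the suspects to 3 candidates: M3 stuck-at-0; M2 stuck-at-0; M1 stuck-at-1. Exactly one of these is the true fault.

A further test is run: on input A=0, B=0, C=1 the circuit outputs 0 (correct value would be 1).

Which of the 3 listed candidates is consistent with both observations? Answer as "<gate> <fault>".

M2 stuck-at-0

Evaluate each candidate on input A=0, B=0, C=1:
  M3 stuck-at-0: M0=0, M1=1, M2=1, M3=0 [stuck-at-0], M4=1 → 1 — eliminated
  M2 stuck-at-0: M0=0, M1=1, M2=0 [stuck-at-0], M3=1, M4=0 → 0 — matches
  M1 stuck-at-1: M0=0, M1=1 [stuck-at-1], M2=1, M3=0, M4=1 → 1 — eliminated
Only M2 stuck-at-0 reproduces the observed 0.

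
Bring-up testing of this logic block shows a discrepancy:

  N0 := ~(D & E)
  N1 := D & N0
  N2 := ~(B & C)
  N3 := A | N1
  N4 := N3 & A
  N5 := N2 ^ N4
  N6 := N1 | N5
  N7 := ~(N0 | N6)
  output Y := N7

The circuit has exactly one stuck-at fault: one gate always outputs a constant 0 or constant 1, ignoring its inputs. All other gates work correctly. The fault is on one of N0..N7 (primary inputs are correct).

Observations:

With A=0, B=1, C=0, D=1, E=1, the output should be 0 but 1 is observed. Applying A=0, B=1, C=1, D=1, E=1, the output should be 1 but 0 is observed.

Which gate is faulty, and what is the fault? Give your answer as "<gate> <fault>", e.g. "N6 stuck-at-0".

Fault-free values for test 1 (A=0, B=1, C=0, D=1, E=1): N0=0, N1=0, N2=1, N3=0, N4=0, N5=1, N6=1, N7=0, giving Y=0. Observed 1.
Test 1: faults giving observed 1 are {N2 stuck-at-0, N4 stuck-at-1, N5 stuck-at-0, N6 stuck-at-0, N7 stuck-at-1}.
Test 2 (A=0, B=1, C=1, D=1, E=1): fault-free N0=0, N1=0, N2=0, N3=0, N4=0, N5=0, N6=0, N7=1 → 1; observed 0. Eliminates N2 stuck-at-0, N5 stuck-at-0, N6 stuck-at-0, N7 stuck-at-1.
Only N4 stuck-at-1 is consistent with every test.

N4 stuck-at-1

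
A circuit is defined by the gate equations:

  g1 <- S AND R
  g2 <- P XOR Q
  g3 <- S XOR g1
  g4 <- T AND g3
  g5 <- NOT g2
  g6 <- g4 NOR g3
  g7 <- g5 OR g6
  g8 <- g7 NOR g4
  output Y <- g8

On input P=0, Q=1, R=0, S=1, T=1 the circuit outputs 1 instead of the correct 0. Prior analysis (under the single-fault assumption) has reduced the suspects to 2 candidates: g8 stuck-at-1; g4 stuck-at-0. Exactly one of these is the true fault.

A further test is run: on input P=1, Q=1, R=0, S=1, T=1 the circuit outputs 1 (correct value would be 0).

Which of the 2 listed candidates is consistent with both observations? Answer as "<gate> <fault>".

Evaluate each candidate on input P=1, Q=1, R=0, S=1, T=1:
  g8 stuck-at-1: g1=0, g2=0, g3=1, g4=1, g5=1, g6=0, g7=1, g8=1 [stuck-at-1] → 1 — matches
  g4 stuck-at-0: g1=0, g2=0, g3=1, g4=0 [stuck-at-0], g5=1, g6=0, g7=1, g8=0 → 0 — eliminated
Only g8 stuck-at-1 reproduces the observed 1.

g8 stuck-at-1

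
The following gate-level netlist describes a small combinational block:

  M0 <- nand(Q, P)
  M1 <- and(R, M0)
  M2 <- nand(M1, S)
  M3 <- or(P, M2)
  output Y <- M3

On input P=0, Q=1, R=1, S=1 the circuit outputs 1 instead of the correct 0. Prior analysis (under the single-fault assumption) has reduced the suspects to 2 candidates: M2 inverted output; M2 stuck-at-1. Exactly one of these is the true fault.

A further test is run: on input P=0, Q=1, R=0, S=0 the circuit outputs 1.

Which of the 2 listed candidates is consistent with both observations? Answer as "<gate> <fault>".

Evaluate each candidate on input P=0, Q=1, R=0, S=0:
  M2 inverted output: M0=1, M1=0, M2=0 [inverted output], M3=0 → 0 — eliminated
  M2 stuck-at-1: M0=1, M1=0, M2=1 [stuck-at-1], M3=1 → 1 — matches
Only M2 stuck-at-1 reproduces the observed 1.

M2 stuck-at-1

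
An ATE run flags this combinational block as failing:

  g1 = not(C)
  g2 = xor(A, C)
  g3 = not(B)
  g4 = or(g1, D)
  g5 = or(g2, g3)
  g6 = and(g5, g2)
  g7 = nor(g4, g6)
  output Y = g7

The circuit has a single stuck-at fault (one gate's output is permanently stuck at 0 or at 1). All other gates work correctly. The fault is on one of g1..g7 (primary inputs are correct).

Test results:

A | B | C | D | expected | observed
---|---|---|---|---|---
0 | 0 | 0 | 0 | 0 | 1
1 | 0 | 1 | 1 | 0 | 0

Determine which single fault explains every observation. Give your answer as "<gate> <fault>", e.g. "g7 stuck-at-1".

Fault-free values for test 1 (A=0, B=0, C=0, D=0): g1=1, g2=0, g3=1, g4=1, g5=1, g6=0, g7=0, giving Y=0. Observed 1.
Test 1: faults giving observed 1 are {g1 stuck-at-0, g4 stuck-at-0, g7 stuck-at-1}.
Test 2 (A=1, B=0, C=1, D=1): fault-free g1=0, g2=0, g3=1, g4=1, g5=1, g6=0, g7=0 → 0; observed 0. Eliminates g4 stuck-at-0, g7 stuck-at-1.
Only g1 stuck-at-0 is consistent with every test.

g1 stuck-at-0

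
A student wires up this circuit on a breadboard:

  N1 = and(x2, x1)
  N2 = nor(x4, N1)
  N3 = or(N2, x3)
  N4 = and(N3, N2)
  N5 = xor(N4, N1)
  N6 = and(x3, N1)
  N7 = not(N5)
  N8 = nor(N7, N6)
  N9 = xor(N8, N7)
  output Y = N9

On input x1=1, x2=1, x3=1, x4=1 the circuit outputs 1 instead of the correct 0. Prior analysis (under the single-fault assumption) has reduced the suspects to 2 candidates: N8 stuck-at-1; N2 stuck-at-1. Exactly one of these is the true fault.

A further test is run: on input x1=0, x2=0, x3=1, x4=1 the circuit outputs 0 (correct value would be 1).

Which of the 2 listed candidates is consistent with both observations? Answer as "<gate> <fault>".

N8 stuck-at-1

Evaluate each candidate on input x1=0, x2=0, x3=1, x4=1:
  N8 stuck-at-1: N1=0, N2=0, N3=1, N4=0, N5=0, N6=0, N7=1, N8=1 [stuck-at-1], N9=0 → 0 — matches
  N2 stuck-at-1: N1=0, N2=1 [stuck-at-1], N3=1, N4=1, N5=1, N6=0, N7=0, N8=1, N9=1 → 1 — eliminated
Only N8 stuck-at-1 reproduces the observed 0.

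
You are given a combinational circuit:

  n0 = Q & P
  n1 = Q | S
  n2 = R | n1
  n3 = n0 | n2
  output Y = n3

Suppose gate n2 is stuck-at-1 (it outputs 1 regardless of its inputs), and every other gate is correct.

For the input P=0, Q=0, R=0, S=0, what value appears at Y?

Propagate with n2 forced: n0=0, n1=0, n2=1 [stuck-at-1], n3=1.
So Y = 1. (Without the fault it would be 0.)

1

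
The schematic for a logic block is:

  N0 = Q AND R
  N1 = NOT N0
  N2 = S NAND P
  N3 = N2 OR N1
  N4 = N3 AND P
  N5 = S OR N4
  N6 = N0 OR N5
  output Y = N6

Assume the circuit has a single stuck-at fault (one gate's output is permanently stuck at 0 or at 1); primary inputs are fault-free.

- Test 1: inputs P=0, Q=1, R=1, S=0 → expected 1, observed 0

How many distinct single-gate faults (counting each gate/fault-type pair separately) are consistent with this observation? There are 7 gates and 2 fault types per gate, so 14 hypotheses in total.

2

Fault-free: N0=1, N1=0, N2=1, N3=1, N4=0, N5=0, N6=1 → 1. Observed 0.
  N0 stuck-at-0: output 0 ✓
  N0 stuck-at-1: output 1 ✗
  N1 stuck-at-0: output 1 ✗
  N1 stuck-at-1: output 1 ✗
  N2 stuck-at-0: output 1 ✗
  N2 stuck-at-1: output 1 ✗
  N3 stuck-at-0: output 1 ✗
  N3 stuck-at-1: output 1 ✗
  N4 stuck-at-0: output 1 ✗
  N4 stuck-at-1: output 1 ✗
  N5 stuck-at-0: output 1 ✗
  N5 stuck-at-1: output 1 ✗
  N6 stuck-at-0: output 0 ✓
  N6 stuck-at-1: output 1 ✗
Consistent faults: {N0 stuck-at-0, N6 stuck-at-0} — 2 in all.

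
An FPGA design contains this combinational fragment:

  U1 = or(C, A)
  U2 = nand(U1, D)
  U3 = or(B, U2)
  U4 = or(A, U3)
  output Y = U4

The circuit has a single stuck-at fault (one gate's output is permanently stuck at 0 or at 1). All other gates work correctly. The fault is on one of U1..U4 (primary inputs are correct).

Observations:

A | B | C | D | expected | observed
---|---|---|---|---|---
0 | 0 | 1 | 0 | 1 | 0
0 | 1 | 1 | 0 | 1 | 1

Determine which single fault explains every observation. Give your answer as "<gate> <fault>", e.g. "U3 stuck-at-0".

U2 stuck-at-0

Fault-free values for test 1 (A=0, B=0, C=1, D=0): U1=1, U2=1, U3=1, U4=1, giving Y=1. Observed 0.
Test 1: faults giving observed 0 are {U2 stuck-at-0, U3 stuck-at-0, U4 stuck-at-0}.
Test 2 (A=0, B=1, C=1, D=0): fault-free U1=1, U2=1, U3=1, U4=1 → 1; observed 1. Eliminates U3 stuck-at-0, U4 stuck-at-0.
Only U2 stuck-at-0 is consistent with every test.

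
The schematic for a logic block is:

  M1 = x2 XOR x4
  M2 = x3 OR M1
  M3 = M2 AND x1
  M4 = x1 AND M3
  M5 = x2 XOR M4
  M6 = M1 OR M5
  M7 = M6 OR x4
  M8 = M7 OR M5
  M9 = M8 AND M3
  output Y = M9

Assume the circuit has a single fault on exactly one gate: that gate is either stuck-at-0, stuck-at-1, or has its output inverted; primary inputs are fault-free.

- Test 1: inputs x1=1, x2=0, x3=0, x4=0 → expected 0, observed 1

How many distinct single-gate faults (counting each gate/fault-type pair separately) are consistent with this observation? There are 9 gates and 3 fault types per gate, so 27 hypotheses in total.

8

Fault-free: M1=0, M2=0, M3=0, M4=0, M5=0, M6=0, M7=0, M8=0, M9=0 → 0. Observed 1.
  M1: stuck-at-1, inverted output ✓; others ✗
  M2: stuck-at-1, inverted output ✓; others ✗
  M3: stuck-at-1, inverted output ✓; others ✗
  M4: none of the 3 fault types match ✗
  M5: none of the 3 fault types match ✗
  M6: none of the 3 fault types match ✗
  M7: none of the 3 fault types match ✗
  M8: none of the 3 fault types match ✗
  M9: stuck-at-1, inverted output ✓; others ✗
Consistent faults: {M1 stuck-at-1, M1 inverted output, M2 stuck-at-1, M2 inverted output, M3 stuck-at-1, M3 inverted output, M9 stuck-at-1, M9 inverted output} — 8 in all.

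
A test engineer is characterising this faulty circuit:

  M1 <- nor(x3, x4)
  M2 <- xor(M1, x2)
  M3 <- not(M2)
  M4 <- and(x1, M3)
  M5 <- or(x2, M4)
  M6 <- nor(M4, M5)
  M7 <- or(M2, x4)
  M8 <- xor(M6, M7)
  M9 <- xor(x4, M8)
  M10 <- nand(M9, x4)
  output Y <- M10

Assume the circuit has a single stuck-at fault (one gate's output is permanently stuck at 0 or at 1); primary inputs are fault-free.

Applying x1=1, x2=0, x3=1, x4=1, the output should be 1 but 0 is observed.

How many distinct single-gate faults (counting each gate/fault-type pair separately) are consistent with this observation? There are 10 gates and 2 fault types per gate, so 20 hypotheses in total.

Fault-free: M1=0, M2=0, M3=1, M4=1, M5=1, M6=0, M7=1, M8=1, M9=0, M10=1 → 1. Observed 0.
  M1: stuck-at-1 ✓; others ✗
  M2: stuck-at-1 ✓; others ✗
  M3: stuck-at-0 ✓; others ✗
  M4: stuck-at-0 ✓; others ✗
  M5: none of the 2 fault types match ✗
  M6: stuck-at-1 ✓; others ✗
  M7: stuck-at-0 ✓; others ✗
  M8: stuck-at-0 ✓; others ✗
  M9: stuck-at-1 ✓; others ✗
  M10: stuck-at-0 ✓; others ✗
Consistent faults: {M1 stuck-at-1, M2 stuck-at-1, M3 stuck-at-0, M4 stuck-at-0, M6 stuck-at-1, M7 stuck-at-0, M8 stuck-at-0, M9 stuck-at-1, M10 stuck-at-0} — 9 in all.

9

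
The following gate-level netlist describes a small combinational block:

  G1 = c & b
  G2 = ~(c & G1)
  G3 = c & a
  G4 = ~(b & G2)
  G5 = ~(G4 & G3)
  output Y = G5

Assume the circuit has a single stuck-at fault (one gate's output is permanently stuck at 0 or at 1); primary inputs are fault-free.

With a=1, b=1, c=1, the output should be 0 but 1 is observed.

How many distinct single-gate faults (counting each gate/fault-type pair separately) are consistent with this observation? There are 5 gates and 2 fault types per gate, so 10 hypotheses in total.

5

Fault-free: G1=1, G2=0, G3=1, G4=1, G5=0 → 0. Observed 1.
  G1 stuck-at-0: output 1 ✓
  G1 stuck-at-1: output 0 ✗
  G2 stuck-at-0: output 0 ✗
  G2 stuck-at-1: output 1 ✓
  G3 stuck-at-0: output 1 ✓
  G3 stuck-at-1: output 0 ✗
  G4 stuck-at-0: output 1 ✓
  G4 stuck-at-1: output 0 ✗
  G5 stuck-at-0: output 0 ✗
  G5 stuck-at-1: output 1 ✓
Consistent faults: {G1 stuck-at-0, G2 stuck-at-1, G3 stuck-at-0, G4 stuck-at-0, G5 stuck-at-1} — 5 in all.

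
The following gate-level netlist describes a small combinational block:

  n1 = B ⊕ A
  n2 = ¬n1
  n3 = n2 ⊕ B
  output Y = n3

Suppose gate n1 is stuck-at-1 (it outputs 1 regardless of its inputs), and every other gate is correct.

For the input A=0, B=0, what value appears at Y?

0

Propagate with n1 forced: n1=1 [stuck-at-1], n2=0, n3=0.
So Y = 0. (Without the fault it would be 1.)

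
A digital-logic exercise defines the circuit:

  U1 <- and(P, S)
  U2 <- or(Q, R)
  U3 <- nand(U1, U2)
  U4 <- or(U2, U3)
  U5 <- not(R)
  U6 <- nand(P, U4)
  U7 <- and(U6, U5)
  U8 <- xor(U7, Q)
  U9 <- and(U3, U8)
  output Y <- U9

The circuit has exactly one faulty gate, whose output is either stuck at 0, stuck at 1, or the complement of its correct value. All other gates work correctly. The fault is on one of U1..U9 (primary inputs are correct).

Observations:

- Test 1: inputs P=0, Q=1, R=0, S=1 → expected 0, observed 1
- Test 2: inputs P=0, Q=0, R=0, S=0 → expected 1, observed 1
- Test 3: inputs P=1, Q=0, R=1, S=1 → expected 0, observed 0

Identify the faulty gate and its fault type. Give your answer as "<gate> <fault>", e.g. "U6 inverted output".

Fault-free values for test 1 (P=0, Q=1, R=0, S=1): U1=0, U2=1, U3=1, U4=1, U5=1, U6=1, U7=1, U8=0, U9=0, giving Y=0. Observed 1.
Test 1: faults giving observed 1 are {U5 stuck-at-0, U5 inverted output, U6 stuck-at-0, U6 inverted output, U7 stuck-at-0, U7 inverted output, U8 stuck-at-1, U8 inverted output, U9 stuck-at-1, U9 inverted output}.
Test 2 (P=0, Q=0, R=0, S=0): fault-free U1=0, U2=0, U3=1, U4=1, U5=1, U6=1, U7=1, U8=1, U9=1 → 1; observed 1. Eliminates U5 stuck-at-0, U5 inverted output, U6 stuck-at-0, U6 inverted output, U7 stuck-at-0, U7 inverted output, U8 inverted output, U9 inverted output.
Test 3 (P=1, Q=0, R=1, S=1): fault-free U1=1, U2=1, U3=0, U4=1, U5=0, U6=0, U7=0, U8=0, U9=0 → 0; observed 0. Eliminates U9 stuck-at-1.
Only U8 stuck-at-1 is consistent with every test.

U8 stuck-at-1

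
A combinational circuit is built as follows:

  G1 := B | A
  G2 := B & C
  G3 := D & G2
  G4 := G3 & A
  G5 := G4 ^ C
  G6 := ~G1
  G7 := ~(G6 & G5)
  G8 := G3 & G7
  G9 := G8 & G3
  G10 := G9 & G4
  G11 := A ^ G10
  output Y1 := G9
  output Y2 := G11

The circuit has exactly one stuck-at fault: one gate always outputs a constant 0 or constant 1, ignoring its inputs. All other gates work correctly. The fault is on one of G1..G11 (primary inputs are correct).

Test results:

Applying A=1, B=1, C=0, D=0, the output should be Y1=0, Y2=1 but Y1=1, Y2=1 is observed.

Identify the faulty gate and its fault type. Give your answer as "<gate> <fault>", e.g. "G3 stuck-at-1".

G9 stuck-at-1

Fault-free values for test 1 (A=1, B=1, C=0, D=0): G1=1, G2=0, G3=0, G4=0, G5=0, G6=0, G7=1, G8=0, G9=0, G10=0, G11=1, giving Y1=0, Y2=1. Observed Y1=1, Y2=1.
Test 1: faults giving observed Y1=1, Y2=1 are {G9 stuck-at-1}.
Only G9 stuck-at-1 is consistent with every test.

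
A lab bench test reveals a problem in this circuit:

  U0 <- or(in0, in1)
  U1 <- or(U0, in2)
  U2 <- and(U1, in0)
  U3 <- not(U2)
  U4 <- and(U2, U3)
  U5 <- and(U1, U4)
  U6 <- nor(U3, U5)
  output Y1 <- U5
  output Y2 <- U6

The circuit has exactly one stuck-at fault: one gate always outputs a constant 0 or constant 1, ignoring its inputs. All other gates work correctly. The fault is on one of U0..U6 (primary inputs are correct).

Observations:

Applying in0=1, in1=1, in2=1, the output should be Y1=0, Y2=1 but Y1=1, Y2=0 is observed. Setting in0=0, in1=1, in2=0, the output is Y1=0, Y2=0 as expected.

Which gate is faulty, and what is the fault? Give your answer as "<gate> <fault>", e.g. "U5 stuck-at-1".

Fault-free values for test 1 (in0=1, in1=1, in2=1): U0=1, U1=1, U2=1, U3=0, U4=0, U5=0, U6=1, giving Y1=0, Y2=1. Observed Y1=1, Y2=0.
Test 1: faults giving observed Y1=1, Y2=0 are {U3 stuck-at-1, U4 stuck-at-1, U5 stuck-at-1}.
Test 2 (in0=0, in1=1, in2=0): fault-free U0=1, U1=1, U2=0, U3=1, U4=0, U5=0, U6=0 → Y1=0, Y2=0; observed Y1=0, Y2=0. Eliminates U4 stuck-at-1, U5 stuck-at-1.
Only U3 stuck-at-1 is consistent with every test.

U3 stuck-at-1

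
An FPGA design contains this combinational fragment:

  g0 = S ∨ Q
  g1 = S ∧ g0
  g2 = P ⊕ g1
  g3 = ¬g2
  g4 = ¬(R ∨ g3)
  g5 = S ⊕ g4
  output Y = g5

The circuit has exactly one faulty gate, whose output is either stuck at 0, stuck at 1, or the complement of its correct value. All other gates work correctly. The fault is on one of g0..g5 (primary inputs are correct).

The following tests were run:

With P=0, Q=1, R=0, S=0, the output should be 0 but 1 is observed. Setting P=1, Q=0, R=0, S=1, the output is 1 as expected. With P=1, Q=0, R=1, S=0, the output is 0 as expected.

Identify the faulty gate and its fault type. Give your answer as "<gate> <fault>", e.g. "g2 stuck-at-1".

Fault-free values for test 1 (P=0, Q=1, R=0, S=0): g0=1, g1=0, g2=0, g3=1, g4=0, g5=0, giving Y=0. Observed 1.
Test 1: faults giving observed 1 are {g1 stuck-at-1, g1 inverted output, g2 stuck-at-1, g2 inverted output, g3 stuck-at-0, g3 inverted output, g4 stuck-at-1, g4 inverted output, g5 stuck-at-1, g5 inverted output}.
Test 2 (P=1, Q=0, R=0, S=1): fault-free g0=1, g1=1, g2=0, g3=1, g4=0, g5=1 → 1; observed 1. Eliminates g1 inverted output, g2 stuck-at-1, g2 inverted output, g3 stuck-at-0, g3 inverted output, g4 stuck-at-1, g4 inverted output, g5 inverted output.
Test 3 (P=1, Q=0, R=1, S=0): fault-free g0=0, g1=0, g2=1, g3=0, g4=0, g5=0 → 0; observed 0. Eliminates g5 stuck-at-1.
Only g1 stuck-at-1 is consistent with every test.

g1 stuck-at-1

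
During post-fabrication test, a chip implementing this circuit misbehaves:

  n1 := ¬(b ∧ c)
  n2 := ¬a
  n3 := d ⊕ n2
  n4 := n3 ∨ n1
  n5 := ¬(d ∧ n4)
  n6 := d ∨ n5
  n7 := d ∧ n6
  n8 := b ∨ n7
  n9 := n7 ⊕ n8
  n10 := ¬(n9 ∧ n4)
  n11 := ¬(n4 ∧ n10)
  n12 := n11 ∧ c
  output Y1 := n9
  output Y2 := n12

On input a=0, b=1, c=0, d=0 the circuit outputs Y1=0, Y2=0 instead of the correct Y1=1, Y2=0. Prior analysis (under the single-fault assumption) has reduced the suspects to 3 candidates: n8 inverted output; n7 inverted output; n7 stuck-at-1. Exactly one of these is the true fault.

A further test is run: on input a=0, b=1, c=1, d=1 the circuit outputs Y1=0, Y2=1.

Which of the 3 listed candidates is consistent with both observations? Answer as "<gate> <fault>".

Evaluate each candidate on input a=0, b=1, c=1, d=1:
  n8 inverted output: n1=0, n2=1, n3=0, n4=0, n5=1, n6=1, n7=1, n8=0 [inverted output], n9=1, n10=1, n11=1, n12=1 → Y1=1, Y2=1 — eliminated
  n7 inverted output: n1=0, n2=1, n3=0, n4=0, n5=1, n6=1, n7=0 [inverted output], n8=1, n9=1, n10=1, n11=1, n12=1 → Y1=1, Y2=1 — eliminated
  n7 stuck-at-1: n1=0, n2=1, n3=0, n4=0, n5=1, n6=1, n7=1 [stuck-at-1], n8=1, n9=0, n10=1, n11=1, n12=1 → Y1=0, Y2=1 — matches
Only n7 stuck-at-1 reproduces the observed Y1=0, Y2=1.

n7 stuck-at-1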